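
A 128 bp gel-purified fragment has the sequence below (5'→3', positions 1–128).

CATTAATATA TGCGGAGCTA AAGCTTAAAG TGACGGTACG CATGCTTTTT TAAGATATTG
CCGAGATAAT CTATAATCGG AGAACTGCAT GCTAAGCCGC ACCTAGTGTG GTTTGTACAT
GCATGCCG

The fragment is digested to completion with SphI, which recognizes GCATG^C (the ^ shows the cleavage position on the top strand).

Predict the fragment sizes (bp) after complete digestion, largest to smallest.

47, 44, 34, 3 bp

SphI sites (GCATGC) start at positions 40, 87, 121.
SphI cuts after base 5 of each site (before the last base), so after positions 44, 91, 125.
Linear molecule, 3 cuts → 4 fragments:
  1–44 → 44 bp
  45–91 → 47 bp
  92–125 → 34 bp
  126–128 → 3 bp
Sorted largest to smallest: 47, 44, 34, 3 bp.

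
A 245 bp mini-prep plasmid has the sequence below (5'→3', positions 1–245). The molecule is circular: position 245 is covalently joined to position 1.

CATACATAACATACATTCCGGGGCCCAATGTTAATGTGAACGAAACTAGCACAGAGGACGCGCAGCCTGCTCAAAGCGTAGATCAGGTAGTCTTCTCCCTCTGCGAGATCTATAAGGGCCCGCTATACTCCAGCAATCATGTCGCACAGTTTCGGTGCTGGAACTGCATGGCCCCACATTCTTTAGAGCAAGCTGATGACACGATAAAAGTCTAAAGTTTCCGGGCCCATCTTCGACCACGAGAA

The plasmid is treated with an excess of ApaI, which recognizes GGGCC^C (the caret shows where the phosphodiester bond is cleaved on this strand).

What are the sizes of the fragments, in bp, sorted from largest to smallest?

107, 95, 43 bp

ApaI sites (GGGCCC) start at positions 21, 116, 223.
ApaI cuts after base 5 of each site (before the last base), so after positions 25, 120, 227.
Circular molecule, 3 cuts → 3 fragments:
  26–120 → 95 bp
  121–227 → 107 bp
  228–245 then 1–25 → 18 + 25 = 43 bp
Sorted largest to smallest: 107, 95, 43 bp.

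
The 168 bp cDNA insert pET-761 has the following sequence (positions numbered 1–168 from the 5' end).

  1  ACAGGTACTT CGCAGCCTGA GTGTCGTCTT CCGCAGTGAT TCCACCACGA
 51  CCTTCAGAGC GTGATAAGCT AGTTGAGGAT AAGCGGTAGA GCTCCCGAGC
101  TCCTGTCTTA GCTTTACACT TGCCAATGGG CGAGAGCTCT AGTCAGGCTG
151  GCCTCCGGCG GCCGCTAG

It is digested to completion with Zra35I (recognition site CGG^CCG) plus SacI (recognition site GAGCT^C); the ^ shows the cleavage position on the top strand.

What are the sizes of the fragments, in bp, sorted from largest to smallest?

The Zra35I site (CGGCCG) starts at position 159.
Zra35I cuts after base 3 of each site, so after position 161.
SacI sites (GAGCTC) start at positions 89, 97, 134.
SacI cuts after base 5 of each site (before the last base), so after positions 93, 101, 138.
Combined cut positions: 93, 101, 138, 161.
Linear molecule, 4 cuts → 5 fragments:
  1–93 → 93 bp
  94–101 → 8 bp
  102–138 → 37 bp
  139–161 → 23 bp
  162–168 → 7 bp
Sorted largest to smallest: 93, 37, 23, 8, 7 bp.

93, 37, 23, 8, 7 bp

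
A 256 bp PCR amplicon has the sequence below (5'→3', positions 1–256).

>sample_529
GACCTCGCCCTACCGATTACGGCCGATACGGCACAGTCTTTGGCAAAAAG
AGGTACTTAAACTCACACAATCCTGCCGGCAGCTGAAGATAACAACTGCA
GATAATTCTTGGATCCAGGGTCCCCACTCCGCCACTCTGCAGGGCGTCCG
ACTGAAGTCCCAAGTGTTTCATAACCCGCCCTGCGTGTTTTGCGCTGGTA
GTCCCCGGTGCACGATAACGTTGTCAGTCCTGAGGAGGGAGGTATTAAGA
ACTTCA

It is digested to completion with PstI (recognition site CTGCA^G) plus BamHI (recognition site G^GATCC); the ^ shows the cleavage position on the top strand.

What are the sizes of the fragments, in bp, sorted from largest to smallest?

PstI sites (CTGCAG) start at positions 96, 137.
PstI cuts after base 5 of each site (before the last base), so after positions 100, 141.
The BamHI site (GGATCC) starts at position 111.
BamHI cuts after the first base of each site, so after position 111.
Combined cut positions: 100, 111, 141.
Linear molecule, 3 cuts → 4 fragments:
  1–100 → 100 bp
  101–111 → 11 bp
  112–141 → 30 bp
  142–256 → 115 bp
Sorted largest to smallest: 115, 100, 30, 11 bp.

115, 100, 30, 11 bp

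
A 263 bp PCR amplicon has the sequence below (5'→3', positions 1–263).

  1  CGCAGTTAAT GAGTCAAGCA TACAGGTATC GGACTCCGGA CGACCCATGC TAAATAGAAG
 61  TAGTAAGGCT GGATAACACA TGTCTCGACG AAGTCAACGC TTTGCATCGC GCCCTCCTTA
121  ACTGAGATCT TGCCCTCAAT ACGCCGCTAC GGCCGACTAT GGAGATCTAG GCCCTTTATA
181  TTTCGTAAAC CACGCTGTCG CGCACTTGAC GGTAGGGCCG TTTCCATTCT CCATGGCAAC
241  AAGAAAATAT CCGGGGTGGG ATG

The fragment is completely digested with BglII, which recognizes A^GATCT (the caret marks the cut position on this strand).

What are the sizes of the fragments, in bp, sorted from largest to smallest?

BglII sites (AGATCT) start at positions 125, 163.
BglII cuts after the first base of each site, so after positions 125, 163.
Linear molecule, 2 cuts → 3 fragments:
  1–125 → 125 bp
  126–163 → 38 bp
  164–263 → 100 bp
Sorted largest to smallest: 125, 100, 38 bp.

125, 100, 38 bp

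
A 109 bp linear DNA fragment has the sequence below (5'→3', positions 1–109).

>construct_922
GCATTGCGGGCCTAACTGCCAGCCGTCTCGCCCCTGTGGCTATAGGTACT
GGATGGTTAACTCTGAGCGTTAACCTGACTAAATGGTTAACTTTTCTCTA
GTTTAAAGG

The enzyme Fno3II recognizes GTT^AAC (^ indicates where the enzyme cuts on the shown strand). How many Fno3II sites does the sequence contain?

GTTAAC occurs starting at positions 56, 69, 86.
Fno3II cuts at 3 sites.

3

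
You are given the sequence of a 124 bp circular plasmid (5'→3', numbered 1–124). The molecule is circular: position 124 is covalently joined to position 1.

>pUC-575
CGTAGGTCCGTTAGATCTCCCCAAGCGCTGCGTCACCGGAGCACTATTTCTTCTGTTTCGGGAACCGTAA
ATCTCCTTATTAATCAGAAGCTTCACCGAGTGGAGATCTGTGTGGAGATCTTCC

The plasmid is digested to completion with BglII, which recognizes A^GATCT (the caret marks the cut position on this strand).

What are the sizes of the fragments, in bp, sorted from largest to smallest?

91, 21, 12 bp

BglII sites (AGATCT) start at positions 13, 104, 116.
BglII cuts after the first base of each site, so after positions 13, 104, 116.
Circular molecule, 3 cuts → 3 fragments:
  14–104 → 91 bp
  105–116 → 12 bp
  117–124 then 1–13 → 8 + 13 = 21 bp
Sorted largest to smallest: 91, 21, 12 bp.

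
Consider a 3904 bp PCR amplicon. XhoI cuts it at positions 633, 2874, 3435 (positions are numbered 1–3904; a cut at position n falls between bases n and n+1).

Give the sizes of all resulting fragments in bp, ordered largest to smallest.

2241, 633, 561, 469 bp

Linear molecule, 3 cuts → 4 fragments:
  633 − 0 = 633 bp
  2874 − 633 = 2241 bp
  3435 − 2874 = 561 bp
  3904 − 3435 = 469 bp
Sorted largest to smallest: 2241, 633, 561, 469 bp.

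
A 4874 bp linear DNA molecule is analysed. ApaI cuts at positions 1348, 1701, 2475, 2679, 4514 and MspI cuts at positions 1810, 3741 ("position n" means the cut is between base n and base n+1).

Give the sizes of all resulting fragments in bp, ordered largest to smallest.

1348, 1062, 773, 665, 360, 353, 204, 109 bp

Combined cut positions (sorted): 1348, 1701, 1810, 2475, 2679, 3741, 4514.
Linear molecule, 7 cuts → 8 fragments:
  1348 − 0 = 1348 bp
  1701 − 1348 = 353 bp
  1810 − 1701 = 109 bp
  2475 − 1810 = 665 bp
  2679 − 2475 = 204 bp
  3741 − 2679 = 1062 bp
  4514 − 3741 = 773 bp
  4874 − 4514 = 360 bp
Sorted largest to smallest: 1348, 1062, 773, 665, 360, 353, 204, 109 bp.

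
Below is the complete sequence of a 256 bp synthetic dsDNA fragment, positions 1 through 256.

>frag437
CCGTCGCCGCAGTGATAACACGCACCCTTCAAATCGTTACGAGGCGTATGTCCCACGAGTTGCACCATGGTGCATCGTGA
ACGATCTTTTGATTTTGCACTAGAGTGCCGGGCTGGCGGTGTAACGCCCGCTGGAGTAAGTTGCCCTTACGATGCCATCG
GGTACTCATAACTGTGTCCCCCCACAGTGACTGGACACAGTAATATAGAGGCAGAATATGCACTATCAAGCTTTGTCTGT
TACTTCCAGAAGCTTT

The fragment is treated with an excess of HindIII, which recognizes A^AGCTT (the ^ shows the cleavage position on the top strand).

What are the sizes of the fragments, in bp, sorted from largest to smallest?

228, 22, 6 bp

HindIII sites (AAGCTT) start at positions 228, 250.
HindIII cuts after the first base of each site, so after positions 228, 250.
Linear molecule, 2 cuts → 3 fragments:
  1–228 → 228 bp
  229–250 → 22 bp
  251–256 → 6 bp
Sorted largest to smallest: 228, 22, 6 bp.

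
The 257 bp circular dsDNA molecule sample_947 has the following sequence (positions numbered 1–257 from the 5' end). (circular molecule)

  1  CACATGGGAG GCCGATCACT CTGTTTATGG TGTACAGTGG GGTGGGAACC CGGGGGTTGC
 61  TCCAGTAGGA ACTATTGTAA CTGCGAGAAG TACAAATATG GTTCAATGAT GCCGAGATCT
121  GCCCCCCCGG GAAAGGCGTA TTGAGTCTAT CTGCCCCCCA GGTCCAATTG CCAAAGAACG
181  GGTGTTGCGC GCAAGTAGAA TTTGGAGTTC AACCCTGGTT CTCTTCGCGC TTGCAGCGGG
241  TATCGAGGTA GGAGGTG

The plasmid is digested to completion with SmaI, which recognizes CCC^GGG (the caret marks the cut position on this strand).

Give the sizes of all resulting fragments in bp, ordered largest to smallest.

180, 77 bp

SmaI sites (CCCGGG) start at positions 49, 126.
SmaI cuts after base 3 of each site, so after positions 51, 128.
Circular molecule, 2 cuts → 2 fragments:
  52–128 → 77 bp
  129–257 then 1–51 → 129 + 51 = 180 bp
Sorted largest to smallest: 180, 77 bp.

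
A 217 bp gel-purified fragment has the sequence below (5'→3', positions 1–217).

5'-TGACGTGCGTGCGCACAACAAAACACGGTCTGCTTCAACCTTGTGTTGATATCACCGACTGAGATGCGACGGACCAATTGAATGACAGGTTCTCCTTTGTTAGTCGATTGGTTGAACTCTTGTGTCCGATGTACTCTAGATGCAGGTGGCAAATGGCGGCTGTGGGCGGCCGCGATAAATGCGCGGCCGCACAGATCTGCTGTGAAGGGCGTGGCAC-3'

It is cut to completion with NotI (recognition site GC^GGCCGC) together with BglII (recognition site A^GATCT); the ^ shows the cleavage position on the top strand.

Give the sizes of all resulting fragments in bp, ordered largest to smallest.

167, 24, 17, 9 bp

NotI sites (GCGGCCGC) start at positions 166, 183.
NotI cuts after base 2 of each site, so after positions 167, 184.
The BglII site (AGATCT) starts at position 193.
BglII cuts after the first base of each site, so after position 193.
Combined cut positions: 167, 184, 193.
Linear molecule, 3 cuts → 4 fragments:
  1–167 → 167 bp
  168–184 → 17 bp
  185–193 → 9 bp
  194–217 → 24 bp
Sorted largest to smallest: 167, 24, 17, 9 bp.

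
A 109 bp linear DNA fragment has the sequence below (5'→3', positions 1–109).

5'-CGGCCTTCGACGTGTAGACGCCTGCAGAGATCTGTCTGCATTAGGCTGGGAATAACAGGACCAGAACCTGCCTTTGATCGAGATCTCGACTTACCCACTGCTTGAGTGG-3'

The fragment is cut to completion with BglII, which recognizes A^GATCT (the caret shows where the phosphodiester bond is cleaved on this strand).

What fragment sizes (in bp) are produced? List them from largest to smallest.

BglII sites (AGATCT) start at positions 28, 81.
BglII cuts after the first base of each site, so after positions 28, 81.
Linear molecule, 2 cuts → 3 fragments:
  1–28 → 28 bp
  29–81 → 53 bp
  82–109 → 28 bp
Sorted largest to smallest: 53, 28, 28 bp.

53, 28, 28 bp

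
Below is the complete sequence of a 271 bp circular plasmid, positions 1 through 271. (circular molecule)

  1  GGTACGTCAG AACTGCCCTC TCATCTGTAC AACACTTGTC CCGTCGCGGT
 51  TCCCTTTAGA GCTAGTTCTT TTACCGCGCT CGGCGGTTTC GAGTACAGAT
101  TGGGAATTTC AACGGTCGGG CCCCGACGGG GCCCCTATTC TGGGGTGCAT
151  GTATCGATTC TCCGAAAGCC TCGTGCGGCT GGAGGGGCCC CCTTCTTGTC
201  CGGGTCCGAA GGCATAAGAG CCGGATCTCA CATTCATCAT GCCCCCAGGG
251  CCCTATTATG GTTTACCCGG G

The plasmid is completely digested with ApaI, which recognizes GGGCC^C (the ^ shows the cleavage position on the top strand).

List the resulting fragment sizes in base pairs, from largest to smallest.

141, 63, 56, 11 bp

ApaI sites (GGGCCC) start at positions 118, 129, 185, 248.
ApaI cuts after base 5 of each site (before the last base), so after positions 122, 133, 189, 252.
Circular molecule, 4 cuts → 4 fragments:
  123–133 → 11 bp
  134–189 → 56 bp
  190–252 → 63 bp
  253–271 then 1–122 → 19 + 122 = 141 bp
Sorted largest to smallest: 141, 63, 56, 11 bp.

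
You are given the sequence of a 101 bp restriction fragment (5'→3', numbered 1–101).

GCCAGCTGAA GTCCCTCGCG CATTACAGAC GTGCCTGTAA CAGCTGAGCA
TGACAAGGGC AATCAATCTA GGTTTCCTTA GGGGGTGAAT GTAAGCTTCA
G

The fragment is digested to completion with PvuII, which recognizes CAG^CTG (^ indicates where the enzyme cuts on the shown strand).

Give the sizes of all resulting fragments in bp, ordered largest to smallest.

PvuII sites (CAGCTG) start at positions 3, 41.
PvuII cuts after base 3 of each site, so after positions 5, 43.
Linear molecule, 2 cuts → 3 fragments:
  1–5 → 5 bp
  6–43 → 38 bp
  44–101 → 58 bp
Sorted largest to smallest: 58, 38, 5 bp.

58, 38, 5 bp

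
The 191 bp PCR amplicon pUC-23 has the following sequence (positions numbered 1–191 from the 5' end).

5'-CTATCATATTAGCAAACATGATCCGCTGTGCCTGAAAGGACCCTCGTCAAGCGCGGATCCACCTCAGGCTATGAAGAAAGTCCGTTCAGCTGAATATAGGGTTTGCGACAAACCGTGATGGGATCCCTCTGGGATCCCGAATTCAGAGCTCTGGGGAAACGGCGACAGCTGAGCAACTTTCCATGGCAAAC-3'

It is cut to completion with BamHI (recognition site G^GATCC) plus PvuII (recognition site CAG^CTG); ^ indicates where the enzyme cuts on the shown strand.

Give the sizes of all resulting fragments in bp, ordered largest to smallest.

BamHI sites (GGATCC) start at positions 55, 121, 132.
BamHI cuts after the first base of each site, so after positions 55, 121, 132.
PvuII sites (CAGCTG) start at positions 87, 166.
PvuII cuts after base 3 of each site, so after positions 89, 168.
Combined cut positions: 55, 89, 121, 132, 168.
Linear molecule, 5 cuts → 6 fragments:
  1–55 → 55 bp
  56–89 → 34 bp
  90–121 → 32 bp
  122–132 → 11 bp
  133–168 → 36 bp
  169–191 → 23 bp
Sorted largest to smallest: 55, 36, 34, 32, 23, 11 bp.

55, 36, 34, 32, 23, 11 bp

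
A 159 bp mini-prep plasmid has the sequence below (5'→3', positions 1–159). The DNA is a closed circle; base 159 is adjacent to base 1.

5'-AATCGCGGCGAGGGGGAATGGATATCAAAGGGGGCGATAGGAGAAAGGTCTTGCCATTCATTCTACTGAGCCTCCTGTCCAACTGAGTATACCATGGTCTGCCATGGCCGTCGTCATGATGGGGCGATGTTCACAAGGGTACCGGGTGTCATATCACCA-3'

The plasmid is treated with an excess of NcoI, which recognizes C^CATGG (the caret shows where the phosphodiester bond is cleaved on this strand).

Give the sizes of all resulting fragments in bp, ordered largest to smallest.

149, 10 bp

NcoI sites (CCATGG) start at positions 92, 102.
NcoI cuts after the first base of each site, so after positions 92, 102.
Circular molecule, 2 cuts → 2 fragments:
  93–102 → 10 bp
  103–159 then 1–92 → 57 + 92 = 149 bp
Sorted largest to smallest: 149, 10 bp.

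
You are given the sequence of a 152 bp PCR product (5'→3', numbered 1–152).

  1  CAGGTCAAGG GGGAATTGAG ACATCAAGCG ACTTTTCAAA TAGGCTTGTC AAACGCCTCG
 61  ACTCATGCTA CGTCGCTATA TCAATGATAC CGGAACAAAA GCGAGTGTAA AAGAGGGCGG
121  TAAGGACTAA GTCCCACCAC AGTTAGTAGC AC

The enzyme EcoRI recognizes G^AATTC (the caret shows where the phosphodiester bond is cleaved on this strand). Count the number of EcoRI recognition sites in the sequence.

No occurrence of GAATTC is present in the sequence.
EcoRI does not cut: 0 sites.

0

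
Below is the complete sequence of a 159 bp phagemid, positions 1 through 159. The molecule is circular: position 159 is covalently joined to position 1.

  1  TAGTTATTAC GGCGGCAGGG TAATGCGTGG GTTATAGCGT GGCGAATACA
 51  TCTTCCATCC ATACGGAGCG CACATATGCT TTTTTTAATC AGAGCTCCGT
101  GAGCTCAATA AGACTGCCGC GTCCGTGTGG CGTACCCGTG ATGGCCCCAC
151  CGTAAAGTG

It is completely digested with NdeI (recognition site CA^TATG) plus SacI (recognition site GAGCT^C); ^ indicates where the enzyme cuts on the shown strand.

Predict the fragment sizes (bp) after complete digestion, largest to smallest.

128, 22, 9 bp

The NdeI site (CATATG) starts at position 73.
NdeI cuts after base 2 of each site, so after position 74.
SacI sites (GAGCTC) start at positions 92, 101.
SacI cuts after base 5 of each site (before the last base), so after positions 96, 105.
Combined cut positions: 74, 96, 105.
Circular molecule, 3 cuts → 3 fragments:
  75–96 → 22 bp
  97–105 → 9 bp
  106–159 then 1–74 → 54 + 74 = 128 bp
Sorted largest to smallest: 128, 22, 9 bp.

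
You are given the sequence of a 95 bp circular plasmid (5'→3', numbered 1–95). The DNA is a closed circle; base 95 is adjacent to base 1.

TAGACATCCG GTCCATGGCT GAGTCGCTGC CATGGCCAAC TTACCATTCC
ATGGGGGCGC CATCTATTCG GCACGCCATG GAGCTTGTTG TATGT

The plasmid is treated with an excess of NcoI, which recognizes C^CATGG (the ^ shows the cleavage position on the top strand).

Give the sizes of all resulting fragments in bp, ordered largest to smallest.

32, 27, 19, 17 bp

NcoI sites (CCATGG) start at positions 13, 30, 49, 76.
NcoI cuts after the first base of each site, so after positions 13, 30, 49, 76.
Circular molecule, 4 cuts → 4 fragments:
  14–30 → 17 bp
  31–49 → 19 bp
  50–76 → 27 bp
  77–95 then 1–13 → 19 + 13 = 32 bp
Sorted largest to smallest: 32, 27, 19, 17 bp.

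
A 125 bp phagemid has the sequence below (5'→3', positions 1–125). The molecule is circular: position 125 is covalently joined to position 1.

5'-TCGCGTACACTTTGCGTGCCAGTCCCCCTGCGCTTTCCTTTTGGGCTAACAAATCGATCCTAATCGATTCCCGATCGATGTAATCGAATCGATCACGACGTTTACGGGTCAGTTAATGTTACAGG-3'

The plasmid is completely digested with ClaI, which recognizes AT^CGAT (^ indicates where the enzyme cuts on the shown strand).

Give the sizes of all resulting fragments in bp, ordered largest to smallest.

90, 14, 11, 10 bp

ClaI sites (ATCGAT) start at positions 53, 63, 74, 88.
ClaI cuts after base 2 of each site, so after positions 54, 64, 75, 89.
Circular molecule, 4 cuts → 4 fragments:
  55–64 → 10 bp
  65–75 → 11 bp
  76–89 → 14 bp
  90–125 then 1–54 → 36 + 54 = 90 bp
Sorted largest to smallest: 90, 14, 11, 10 bp.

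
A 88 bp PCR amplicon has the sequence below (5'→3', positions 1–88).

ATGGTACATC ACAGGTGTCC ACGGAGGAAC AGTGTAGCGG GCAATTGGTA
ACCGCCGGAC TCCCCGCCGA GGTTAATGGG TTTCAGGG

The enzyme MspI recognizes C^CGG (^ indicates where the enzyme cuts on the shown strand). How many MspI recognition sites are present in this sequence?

CCGG occurs starting at position 55.
MspI cuts at 1 site.

1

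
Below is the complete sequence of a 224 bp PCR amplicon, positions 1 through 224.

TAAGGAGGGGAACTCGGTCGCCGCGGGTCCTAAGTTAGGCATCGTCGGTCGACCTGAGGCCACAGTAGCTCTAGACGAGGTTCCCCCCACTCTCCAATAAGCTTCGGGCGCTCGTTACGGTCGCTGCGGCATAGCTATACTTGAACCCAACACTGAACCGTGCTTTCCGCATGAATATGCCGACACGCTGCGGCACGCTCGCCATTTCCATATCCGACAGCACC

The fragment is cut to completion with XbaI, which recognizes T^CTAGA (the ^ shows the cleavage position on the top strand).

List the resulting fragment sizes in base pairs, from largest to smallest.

The XbaI site (TCTAGA) starts at position 70.
XbaI cuts after the first base of each site, so after position 70.
Linear molecule, 1 cut → 2 fragments:
  1–70 → 70 bp
  71–224 → 154 bp
Sorted largest to smallest: 154, 70 bp.

154, 70 bp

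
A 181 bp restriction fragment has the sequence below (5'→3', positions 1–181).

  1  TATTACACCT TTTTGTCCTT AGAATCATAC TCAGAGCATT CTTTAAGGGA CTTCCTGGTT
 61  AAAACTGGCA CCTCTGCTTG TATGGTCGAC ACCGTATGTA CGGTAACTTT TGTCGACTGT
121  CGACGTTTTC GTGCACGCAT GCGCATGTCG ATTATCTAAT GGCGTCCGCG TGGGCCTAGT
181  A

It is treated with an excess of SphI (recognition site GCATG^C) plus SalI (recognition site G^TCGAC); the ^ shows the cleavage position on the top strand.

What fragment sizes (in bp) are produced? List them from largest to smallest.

The SphI site (GCATGC) starts at position 137.
SphI cuts after base 5 of each site (before the last base), so after position 141.
SalI sites (GTCGAC) start at positions 85, 112, 119.
SalI cuts after the first base of each site, so after positions 85, 112, 119.
Combined cut positions: 85, 112, 119, 141.
Linear molecule, 4 cuts → 5 fragments:
  1–85 → 85 bp
  86–112 → 27 bp
  113–119 → 7 bp
  120–141 → 22 bp
  142–181 → 40 bp
Sorted largest to smallest: 85, 40, 27, 22, 7 bp.

85, 40, 27, 22, 7 bp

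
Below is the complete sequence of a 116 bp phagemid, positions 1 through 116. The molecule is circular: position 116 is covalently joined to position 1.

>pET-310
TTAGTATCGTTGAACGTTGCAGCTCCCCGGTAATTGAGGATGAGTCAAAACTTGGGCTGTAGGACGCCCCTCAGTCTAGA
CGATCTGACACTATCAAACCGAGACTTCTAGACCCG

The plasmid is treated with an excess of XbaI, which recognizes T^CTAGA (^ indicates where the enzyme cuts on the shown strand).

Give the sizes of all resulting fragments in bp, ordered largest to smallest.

XbaI sites (TCTAGA) start at positions 75, 107.
XbaI cuts after the first base of each site, so after positions 75, 107.
Circular molecule, 2 cuts → 2 fragments:
  76–107 → 32 bp
  108–116 then 1–75 → 9 + 75 = 84 bp
Sorted largest to smallest: 84, 32 bp.

84, 32 bp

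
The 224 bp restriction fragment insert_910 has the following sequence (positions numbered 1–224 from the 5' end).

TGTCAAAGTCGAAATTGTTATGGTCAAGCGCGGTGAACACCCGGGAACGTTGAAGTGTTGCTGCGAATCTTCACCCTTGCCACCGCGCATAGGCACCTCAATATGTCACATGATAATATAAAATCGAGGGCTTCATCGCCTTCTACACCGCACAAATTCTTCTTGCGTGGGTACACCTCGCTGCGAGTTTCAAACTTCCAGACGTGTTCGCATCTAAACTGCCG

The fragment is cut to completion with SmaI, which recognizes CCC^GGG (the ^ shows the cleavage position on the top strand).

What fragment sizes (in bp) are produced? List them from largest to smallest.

The SmaI site (CCCGGG) starts at position 40.
SmaI cuts after base 3 of each site, so after position 42.
Linear molecule, 1 cut → 2 fragments:
  1–42 → 42 bp
  43–224 → 182 bp
Sorted largest to smallest: 182, 42 bp.

182, 42 bp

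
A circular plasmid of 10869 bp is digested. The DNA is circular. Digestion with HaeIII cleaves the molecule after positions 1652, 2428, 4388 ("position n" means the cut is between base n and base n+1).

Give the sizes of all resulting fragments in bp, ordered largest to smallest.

8133, 1960, 776 bp

Circular molecule, 3 cuts → 3 fragments:
  2428 − 1652 = 776 bp
  4388 − 2428 = 1960 bp
  wrap: 10869 − 4388 + 1652 = 8133 bp
Sorted largest to smallest: 8133, 1960, 776 bp.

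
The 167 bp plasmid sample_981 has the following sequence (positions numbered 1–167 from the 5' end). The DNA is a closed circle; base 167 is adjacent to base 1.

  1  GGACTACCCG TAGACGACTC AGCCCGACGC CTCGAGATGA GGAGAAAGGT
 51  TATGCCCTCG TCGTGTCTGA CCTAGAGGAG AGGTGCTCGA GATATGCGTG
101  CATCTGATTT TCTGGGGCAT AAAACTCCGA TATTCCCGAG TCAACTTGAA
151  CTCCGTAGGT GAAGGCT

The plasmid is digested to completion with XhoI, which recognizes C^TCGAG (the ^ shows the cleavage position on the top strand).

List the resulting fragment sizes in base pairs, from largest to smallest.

112, 55 bp

XhoI sites (CTCGAG) start at positions 31, 86.
XhoI cuts after the first base of each site, so after positions 31, 86.
Circular molecule, 2 cuts → 2 fragments:
  32–86 → 55 bp
  87–167 then 1–31 → 81 + 31 = 112 bp
Sorted largest to smallest: 112, 55 bp.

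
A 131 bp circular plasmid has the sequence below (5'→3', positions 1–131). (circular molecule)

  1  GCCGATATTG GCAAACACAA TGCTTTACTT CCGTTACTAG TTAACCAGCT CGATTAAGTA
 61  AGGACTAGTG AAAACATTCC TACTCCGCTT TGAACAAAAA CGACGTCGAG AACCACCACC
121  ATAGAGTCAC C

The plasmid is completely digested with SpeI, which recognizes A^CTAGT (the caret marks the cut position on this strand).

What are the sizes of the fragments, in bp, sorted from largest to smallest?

103, 28 bp

SpeI sites (ACTAGT) start at positions 36, 64.
SpeI cuts after the first base of each site, so after positions 36, 64.
Circular molecule, 2 cuts → 2 fragments:
  37–64 → 28 bp
  65–131 then 1–36 → 67 + 36 = 103 bp
Sorted largest to smallest: 103, 28 bp.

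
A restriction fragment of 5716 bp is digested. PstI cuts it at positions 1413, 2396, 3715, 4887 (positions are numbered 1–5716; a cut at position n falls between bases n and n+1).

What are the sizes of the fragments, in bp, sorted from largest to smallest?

Linear molecule, 4 cuts → 5 fragments:
  1413 − 0 = 1413 bp
  2396 − 1413 = 983 bp
  3715 − 2396 = 1319 bp
  4887 − 3715 = 1172 bp
  5716 − 4887 = 829 bp
Sorted largest to smallest: 1413, 1319, 1172, 983, 829 bp.

1413, 1319, 1172, 983, 829 bp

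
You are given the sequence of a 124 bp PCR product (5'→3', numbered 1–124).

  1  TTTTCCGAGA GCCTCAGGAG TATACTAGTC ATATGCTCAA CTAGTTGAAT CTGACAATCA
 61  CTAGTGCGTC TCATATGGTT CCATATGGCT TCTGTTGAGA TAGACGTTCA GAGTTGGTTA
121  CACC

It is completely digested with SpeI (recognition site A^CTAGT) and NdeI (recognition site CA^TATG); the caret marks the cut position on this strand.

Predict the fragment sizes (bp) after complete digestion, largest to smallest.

41, 24, 20, 13, 10, 9, 7 bp

SpeI sites (ACTAGT) start at positions 24, 40, 60.
SpeI cuts after the first base of each site, so after positions 24, 40, 60.
NdeI sites (CATATG) start at positions 30, 72, 82.
NdeI cuts after base 2 of each site, so after positions 31, 73, 83.
Combined cut positions: 24, 31, 40, 60, 73, 83.
Linear molecule, 6 cuts → 7 fragments:
  1–24 → 24 bp
  25–31 → 7 bp
  32–40 → 9 bp
  41–60 → 20 bp
  61–73 → 13 bp
  74–83 → 10 bp
  84–124 → 41 bp
Sorted largest to smallest: 41, 24, 20, 13, 10, 9, 7 bp.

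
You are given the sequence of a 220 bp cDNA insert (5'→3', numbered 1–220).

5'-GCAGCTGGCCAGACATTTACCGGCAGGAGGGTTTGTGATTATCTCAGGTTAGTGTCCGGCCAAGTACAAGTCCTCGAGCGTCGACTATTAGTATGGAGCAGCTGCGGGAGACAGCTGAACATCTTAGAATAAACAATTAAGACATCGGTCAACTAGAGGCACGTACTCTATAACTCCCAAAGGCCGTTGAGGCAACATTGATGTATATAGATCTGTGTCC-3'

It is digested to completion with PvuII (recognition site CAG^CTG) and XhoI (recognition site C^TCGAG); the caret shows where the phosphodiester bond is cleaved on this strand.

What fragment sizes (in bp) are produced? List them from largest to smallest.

106, 69, 28, 13, 4 bp

PvuII sites (CAGCTG) start at positions 2, 99, 112.
PvuII cuts after base 3 of each site, so after positions 4, 101, 114.
The XhoI site (CTCGAG) starts at position 73.
XhoI cuts after the first base of each site, so after position 73.
Combined cut positions: 4, 73, 101, 114.
Linear molecule, 4 cuts → 5 fragments:
  1–4 → 4 bp
  5–73 → 69 bp
  74–101 → 28 bp
  102–114 → 13 bp
  115–220 → 106 bp
Sorted largest to smallest: 106, 69, 28, 13, 4 bp.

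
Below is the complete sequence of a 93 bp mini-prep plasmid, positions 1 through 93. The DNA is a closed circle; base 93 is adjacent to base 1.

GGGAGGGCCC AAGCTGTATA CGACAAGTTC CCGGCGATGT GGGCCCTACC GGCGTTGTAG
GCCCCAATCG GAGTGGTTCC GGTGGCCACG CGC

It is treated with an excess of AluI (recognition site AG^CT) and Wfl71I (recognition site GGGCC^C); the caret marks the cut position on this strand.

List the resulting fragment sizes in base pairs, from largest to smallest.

57, 32, 4 bp

The AluI site (AGCT) starts at position 12.
AluI cuts after base 2 of each site, so after position 13.
Wfl71I sites (GGGCCC) start at positions 5, 41.
Wfl71I cuts after base 5 of each site (before the last base), so after positions 9, 45.
Combined cut positions: 9, 13, 45.
Circular molecule, 3 cuts → 3 fragments:
  10–13 → 4 bp
  14–45 → 32 bp
  46–93 then 1–9 → 48 + 9 = 57 bp
Sorted largest to smallest: 57, 32, 4 bp.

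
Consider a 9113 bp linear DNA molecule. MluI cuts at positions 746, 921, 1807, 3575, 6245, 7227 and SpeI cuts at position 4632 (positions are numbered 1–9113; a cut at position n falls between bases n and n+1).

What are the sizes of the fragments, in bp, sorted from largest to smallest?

Combined cut positions (sorted): 746, 921, 1807, 3575, 4632, 6245, 7227.
Linear molecule, 7 cuts → 8 fragments:
  746 − 0 = 746 bp
  921 − 746 = 175 bp
  1807 − 921 = 886 bp
  3575 − 1807 = 1768 bp
  4632 − 3575 = 1057 bp
  6245 − 4632 = 1613 bp
  7227 − 6245 = 982 bp
  9113 − 7227 = 1886 bp
Sorted largest to smallest: 1886, 1768, 1613, 1057, 982, 886, 746, 175 bp.

1886, 1768, 1613, 1057, 982, 886, 746, 175 bp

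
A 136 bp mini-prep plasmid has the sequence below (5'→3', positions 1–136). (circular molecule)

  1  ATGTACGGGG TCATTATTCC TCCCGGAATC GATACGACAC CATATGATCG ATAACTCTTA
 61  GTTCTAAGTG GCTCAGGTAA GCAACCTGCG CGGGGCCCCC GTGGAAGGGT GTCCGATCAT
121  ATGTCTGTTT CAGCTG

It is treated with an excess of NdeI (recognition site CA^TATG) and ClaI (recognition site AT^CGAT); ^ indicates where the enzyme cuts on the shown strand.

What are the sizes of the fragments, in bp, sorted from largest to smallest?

71, 46, 13, 6 bp

NdeI sites (CATATG) start at positions 41, 118.
NdeI cuts after base 2 of each site, so after positions 42, 119.
ClaI sites (ATCGAT) start at positions 28, 47.
ClaI cuts after base 2 of each site, so after positions 29, 48.
Combined cut positions: 29, 42, 48, 119.
Circular molecule, 4 cuts → 4 fragments:
  30–42 → 13 bp
  43–48 → 6 bp
  49–119 → 71 bp
  120–136 then 1–29 → 17 + 29 = 46 bp
Sorted largest to smallest: 71, 46, 13, 6 bp.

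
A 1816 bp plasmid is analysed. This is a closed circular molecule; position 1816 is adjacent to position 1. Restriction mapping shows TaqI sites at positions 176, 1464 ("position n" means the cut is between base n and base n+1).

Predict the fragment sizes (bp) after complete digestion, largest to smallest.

1288, 528 bp

Circular molecule, 2 cuts → 2 fragments:
  1464 − 176 = 1288 bp
  wrap: 1816 − 1464 + 176 = 528 bp
Sorted largest to smallest: 1288, 528 bp.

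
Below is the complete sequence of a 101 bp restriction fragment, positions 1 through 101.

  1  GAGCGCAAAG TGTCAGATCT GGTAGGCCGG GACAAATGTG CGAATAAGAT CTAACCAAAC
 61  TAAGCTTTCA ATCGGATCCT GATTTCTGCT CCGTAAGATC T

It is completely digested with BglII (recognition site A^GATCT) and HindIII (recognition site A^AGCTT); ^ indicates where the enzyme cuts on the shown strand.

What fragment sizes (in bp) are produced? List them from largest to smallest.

34, 32, 15, 15, 5 bp

BglII sites (AGATCT) start at positions 15, 47, 96.
BglII cuts after the first base of each site, so after positions 15, 47, 96.
The HindIII site (AAGCTT) starts at position 62.
HindIII cuts after the first base of each site, so after position 62.
Combined cut positions: 15, 47, 62, 96.
Linear molecule, 4 cuts → 5 fragments:
  1–15 → 15 bp
  16–47 → 32 bp
  48–62 → 15 bp
  63–96 → 34 bp
  97–101 → 5 bp
Sorted largest to smallest: 34, 32, 15, 15, 5 bp.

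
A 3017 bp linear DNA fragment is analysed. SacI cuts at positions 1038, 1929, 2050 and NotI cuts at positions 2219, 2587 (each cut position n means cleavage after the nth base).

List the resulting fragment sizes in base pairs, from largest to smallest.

Combined cut positions (sorted): 1038, 1929, 2050, 2219, 2587.
Linear molecule, 5 cuts → 6 fragments:
  1038 − 0 = 1038 bp
  1929 − 1038 = 891 bp
  2050 − 1929 = 121 bp
  2219 − 2050 = 169 bp
  2587 − 2219 = 368 bp
  3017 − 2587 = 430 bp
Sorted largest to smallest: 1038, 891, 430, 368, 169, 121 bp.

1038, 891, 430, 368, 169, 121 bp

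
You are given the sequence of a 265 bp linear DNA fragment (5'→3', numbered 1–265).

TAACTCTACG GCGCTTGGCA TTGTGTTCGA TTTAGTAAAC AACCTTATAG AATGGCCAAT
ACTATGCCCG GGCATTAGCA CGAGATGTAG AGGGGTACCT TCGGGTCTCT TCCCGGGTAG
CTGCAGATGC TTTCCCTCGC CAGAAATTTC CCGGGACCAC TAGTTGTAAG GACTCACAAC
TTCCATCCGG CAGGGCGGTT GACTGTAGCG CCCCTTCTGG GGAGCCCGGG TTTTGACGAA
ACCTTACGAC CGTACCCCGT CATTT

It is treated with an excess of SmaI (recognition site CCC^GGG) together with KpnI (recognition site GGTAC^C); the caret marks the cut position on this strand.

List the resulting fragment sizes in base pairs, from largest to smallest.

SmaI sites (CCCGGG) start at positions 67, 112, 150, 225.
SmaI cuts after base 3 of each site, so after positions 69, 114, 152, 227.
The KpnI site (GGTACC) starts at position 94.
KpnI cuts after base 5 of each site (before the last base), so after position 98.
Combined cut positions: 69, 98, 114, 152, 227.
Linear molecule, 5 cuts → 6 fragments:
  1–69 → 69 bp
  70–98 → 29 bp
  99–114 → 16 bp
  115–152 → 38 bp
  153–227 → 75 bp
  228–265 → 38 bp
Sorted largest to smallest: 75, 69, 38, 38, 29, 16 bp.

75, 69, 38, 38, 29, 16 bp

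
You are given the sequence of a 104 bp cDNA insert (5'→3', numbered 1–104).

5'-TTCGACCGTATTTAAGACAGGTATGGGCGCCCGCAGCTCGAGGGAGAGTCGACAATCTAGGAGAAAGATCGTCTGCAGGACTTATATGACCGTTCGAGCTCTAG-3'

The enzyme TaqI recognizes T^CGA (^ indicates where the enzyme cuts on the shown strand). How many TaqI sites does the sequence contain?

TCGA occurs starting at positions 2, 38, 49, 94.
TaqI cuts at 4 sites.

4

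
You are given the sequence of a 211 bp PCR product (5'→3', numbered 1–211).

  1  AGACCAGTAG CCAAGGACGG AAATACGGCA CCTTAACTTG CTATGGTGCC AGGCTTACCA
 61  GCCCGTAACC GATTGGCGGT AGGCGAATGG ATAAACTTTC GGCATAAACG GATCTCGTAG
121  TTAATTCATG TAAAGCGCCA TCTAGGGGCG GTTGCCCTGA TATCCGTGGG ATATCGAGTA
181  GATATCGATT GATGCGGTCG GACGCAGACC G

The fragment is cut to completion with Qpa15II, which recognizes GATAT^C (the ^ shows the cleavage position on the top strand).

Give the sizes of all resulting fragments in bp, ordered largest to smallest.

163, 26, 11, 11 bp

Qpa15II sites (GATATC) start at positions 159, 170, 181.
Qpa15II cuts after base 5 of each site (before the last base), so after positions 163, 174, 185.
Linear molecule, 3 cuts → 4 fragments:
  1–163 → 163 bp
  164–174 → 11 bp
  175–185 → 11 bp
  186–211 → 26 bp
Sorted largest to smallest: 163, 26, 11, 11 bp.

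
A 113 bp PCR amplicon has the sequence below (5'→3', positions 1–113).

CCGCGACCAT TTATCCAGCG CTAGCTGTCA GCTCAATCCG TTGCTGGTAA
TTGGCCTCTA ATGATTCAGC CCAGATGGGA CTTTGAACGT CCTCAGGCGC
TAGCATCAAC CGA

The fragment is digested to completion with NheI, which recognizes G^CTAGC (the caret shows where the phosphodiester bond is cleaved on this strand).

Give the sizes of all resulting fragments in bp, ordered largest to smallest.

NheI sites (GCTAGC) start at positions 20, 99.
NheI cuts after the first base of each site, so after positions 20, 99.
Linear molecule, 2 cuts → 3 fragments:
  1–20 → 20 bp
  21–99 → 79 bp
  100–113 → 14 bp
Sorted largest to smallest: 79, 20, 14 bp.

79, 20, 14 bp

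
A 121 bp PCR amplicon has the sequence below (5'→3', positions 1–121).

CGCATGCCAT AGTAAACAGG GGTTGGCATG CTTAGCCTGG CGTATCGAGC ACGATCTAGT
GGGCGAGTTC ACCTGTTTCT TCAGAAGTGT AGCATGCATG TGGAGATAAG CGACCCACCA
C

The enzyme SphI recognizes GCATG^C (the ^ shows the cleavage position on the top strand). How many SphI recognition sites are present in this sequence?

GCATGC occurs starting at positions 2, 26, 92.
SphI cuts at 3 sites.

3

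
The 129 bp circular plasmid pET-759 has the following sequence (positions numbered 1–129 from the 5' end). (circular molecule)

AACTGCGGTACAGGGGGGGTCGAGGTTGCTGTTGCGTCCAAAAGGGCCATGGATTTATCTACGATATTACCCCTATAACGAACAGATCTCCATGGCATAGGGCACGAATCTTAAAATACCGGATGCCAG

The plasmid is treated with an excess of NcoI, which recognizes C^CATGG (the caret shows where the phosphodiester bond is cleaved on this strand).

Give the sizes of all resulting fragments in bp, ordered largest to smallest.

86, 43 bp

NcoI sites (CCATGG) start at positions 47, 90.
NcoI cuts after the first base of each site, so after positions 47, 90.
Circular molecule, 2 cuts → 2 fragments:
  48–90 → 43 bp
  91–129 then 1–47 → 39 + 47 = 86 bp
Sorted largest to smallest: 86, 43 bp.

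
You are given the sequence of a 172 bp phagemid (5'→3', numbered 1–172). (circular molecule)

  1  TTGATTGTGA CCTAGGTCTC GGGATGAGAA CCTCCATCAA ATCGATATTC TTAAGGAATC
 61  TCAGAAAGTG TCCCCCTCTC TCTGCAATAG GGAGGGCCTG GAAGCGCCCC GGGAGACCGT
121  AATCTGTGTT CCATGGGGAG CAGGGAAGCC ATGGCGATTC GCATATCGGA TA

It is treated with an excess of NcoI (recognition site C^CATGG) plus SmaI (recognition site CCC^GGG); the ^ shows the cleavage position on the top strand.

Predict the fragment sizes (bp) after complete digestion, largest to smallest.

133, 21, 18 bp

NcoI sites (CCATGG) start at positions 131, 149.
NcoI cuts after the first base of each site, so after positions 131, 149.
The SmaI site (CCCGGG) starts at position 108.
SmaI cuts after base 3 of each site, so after position 110.
Combined cut positions: 110, 131, 149.
Circular molecule, 3 cuts → 3 fragments:
  111–131 → 21 bp
  132–149 → 18 bp
  150–172 then 1–110 → 23 + 110 = 133 bp
Sorted largest to smallest: 133, 21, 18 bp.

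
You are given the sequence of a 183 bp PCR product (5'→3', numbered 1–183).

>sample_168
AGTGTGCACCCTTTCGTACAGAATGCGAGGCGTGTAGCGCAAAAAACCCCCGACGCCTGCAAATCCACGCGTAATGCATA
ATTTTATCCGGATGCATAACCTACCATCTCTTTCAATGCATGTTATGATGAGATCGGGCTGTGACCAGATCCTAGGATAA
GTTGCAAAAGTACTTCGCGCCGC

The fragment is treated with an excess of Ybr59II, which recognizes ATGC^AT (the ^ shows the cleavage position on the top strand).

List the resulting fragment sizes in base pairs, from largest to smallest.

Ybr59II sites (ATGCAT) start at positions 74, 92, 116.
Ybr59II cuts after base 4 of each site, so after positions 77, 95, 119.
Linear molecule, 3 cuts → 4 fragments:
  1–77 → 77 bp
  78–95 → 18 bp
  96–119 → 24 bp
  120–183 → 64 bp
Sorted largest to smallest: 77, 64, 24, 18 bp.

77, 64, 24, 18 bp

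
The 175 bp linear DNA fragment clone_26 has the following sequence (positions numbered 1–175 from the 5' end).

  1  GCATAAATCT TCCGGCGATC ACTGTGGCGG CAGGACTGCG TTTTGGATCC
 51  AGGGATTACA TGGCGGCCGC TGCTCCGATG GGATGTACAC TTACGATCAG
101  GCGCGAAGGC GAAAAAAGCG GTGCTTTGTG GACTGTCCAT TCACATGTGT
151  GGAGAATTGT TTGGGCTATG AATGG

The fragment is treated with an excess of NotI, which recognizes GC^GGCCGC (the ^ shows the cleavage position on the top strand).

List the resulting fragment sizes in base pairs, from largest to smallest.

111, 64 bp

The NotI site (GCGGCCGC) starts at position 63.
NotI cuts after base 2 of each site, so after position 64.
Linear molecule, 1 cut → 2 fragments:
  1–64 → 64 bp
  65–175 → 111 bp
Sorted largest to smallest: 111, 64 bp.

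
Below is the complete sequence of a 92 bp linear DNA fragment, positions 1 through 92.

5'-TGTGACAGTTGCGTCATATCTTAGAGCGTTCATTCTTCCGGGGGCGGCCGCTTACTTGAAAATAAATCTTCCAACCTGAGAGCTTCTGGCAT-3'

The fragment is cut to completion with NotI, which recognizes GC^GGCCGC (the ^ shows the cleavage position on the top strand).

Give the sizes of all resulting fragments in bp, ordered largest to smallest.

47, 45 bp

The NotI site (GCGGCCGC) starts at position 44.
NotI cuts after base 2 of each site, so after position 45.
Linear molecule, 1 cut → 2 fragments:
  1–45 → 45 bp
  46–92 → 47 bp
Sorted largest to smallest: 47, 45 bp.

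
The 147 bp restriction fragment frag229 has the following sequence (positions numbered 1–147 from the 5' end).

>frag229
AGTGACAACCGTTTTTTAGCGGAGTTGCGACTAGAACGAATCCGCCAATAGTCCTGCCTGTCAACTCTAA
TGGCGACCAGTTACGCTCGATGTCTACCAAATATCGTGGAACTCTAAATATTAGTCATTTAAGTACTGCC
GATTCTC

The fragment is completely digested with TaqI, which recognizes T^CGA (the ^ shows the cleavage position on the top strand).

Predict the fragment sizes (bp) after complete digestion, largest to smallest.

87, 60 bp

The TaqI site (TCGA) starts at position 87.
TaqI cuts after the first base of each site, so after position 87.
Linear molecule, 1 cut → 2 fragments:
  1–87 → 87 bp
  88–147 → 60 bp
Sorted largest to smallest: 87, 60 bp.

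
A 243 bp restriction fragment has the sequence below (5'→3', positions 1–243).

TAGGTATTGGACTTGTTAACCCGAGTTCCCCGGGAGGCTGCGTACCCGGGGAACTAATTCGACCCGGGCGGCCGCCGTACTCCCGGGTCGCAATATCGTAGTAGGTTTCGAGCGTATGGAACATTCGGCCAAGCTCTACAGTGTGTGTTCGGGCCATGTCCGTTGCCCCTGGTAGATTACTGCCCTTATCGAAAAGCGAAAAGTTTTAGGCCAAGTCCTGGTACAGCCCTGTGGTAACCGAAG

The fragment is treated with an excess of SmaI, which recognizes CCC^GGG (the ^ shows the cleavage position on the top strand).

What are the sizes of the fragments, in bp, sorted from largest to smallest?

SmaI sites (CCCGGG) start at positions 29, 45, 63, 82.
SmaI cuts after base 3 of each site, so after positions 31, 47, 65, 84.
Linear molecule, 4 cuts → 5 fragments:
  1–31 → 31 bp
  32–47 → 16 bp
  48–65 → 18 bp
  66–84 → 19 bp
  85–243 → 159 bp
Sorted largest to smallest: 159, 31, 19, 18, 16 bp.

159, 31, 19, 18, 16 bp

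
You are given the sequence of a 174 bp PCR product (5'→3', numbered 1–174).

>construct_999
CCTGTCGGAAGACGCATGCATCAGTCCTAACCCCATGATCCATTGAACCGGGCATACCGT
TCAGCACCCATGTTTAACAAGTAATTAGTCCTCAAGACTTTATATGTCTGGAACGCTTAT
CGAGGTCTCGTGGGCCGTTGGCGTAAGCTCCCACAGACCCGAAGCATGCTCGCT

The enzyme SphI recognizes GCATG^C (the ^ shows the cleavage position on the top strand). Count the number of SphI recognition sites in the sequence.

2

GCATGC occurs starting at positions 14, 164.
SphI cuts at 2 sites.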